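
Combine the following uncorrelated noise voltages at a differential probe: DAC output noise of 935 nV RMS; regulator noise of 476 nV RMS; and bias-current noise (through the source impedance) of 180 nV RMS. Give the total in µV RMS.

Uncorrelated sources add in power (mean-square): V_tot = √(ΣV_i²)
V_tot = √[(9.35×10⁻⁷)² + (4.76×10⁻⁷)² + (1.80×10⁻⁷)²] = 1.06×10⁻⁶ V = 1.06 µV

1.06 µV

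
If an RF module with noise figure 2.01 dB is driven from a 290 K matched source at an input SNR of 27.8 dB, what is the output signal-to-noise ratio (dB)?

By definition F = SNR_in/SNR_out, so in dB: SNR_out = SNR_in − NF
SNR_out = 27.8 − 2.01 = 25.79 dB

25.79 dB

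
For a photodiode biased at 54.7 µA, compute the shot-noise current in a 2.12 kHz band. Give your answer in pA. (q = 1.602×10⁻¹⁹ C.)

193 pA

I_n = √(2qI·B)
2qI·B = 2 × 1.602×10⁻¹⁹ × 5.47×10⁻⁵ × 2.12×10³ = 3.72×10⁻²⁰ A²
I_n = √(3.72×10⁻²⁰) = 1.93×10⁻¹⁰ A = 193 pA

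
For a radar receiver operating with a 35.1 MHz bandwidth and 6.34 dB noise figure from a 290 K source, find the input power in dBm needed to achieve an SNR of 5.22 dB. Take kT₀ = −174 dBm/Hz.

Sensitivity = −174 + 10 log₁₀(B) + NF + SNR_min
= −174 + 75.45 + 6.34 + 5.22
= −86.99 dBm → −87.0 dBm

−87.0 dBm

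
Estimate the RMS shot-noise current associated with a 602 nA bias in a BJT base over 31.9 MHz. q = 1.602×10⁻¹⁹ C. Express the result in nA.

I_n = √(2qI·B)
2qI·B = 2 × 1.602×10⁻¹⁹ × 6.02×10⁻⁷ × 3.19×10⁷ = 6.15×10⁻¹⁸ A²
I_n = √(6.15×10⁻¹⁸) = 2.48×10⁻⁹ A = 2.48 nA

2.48 nA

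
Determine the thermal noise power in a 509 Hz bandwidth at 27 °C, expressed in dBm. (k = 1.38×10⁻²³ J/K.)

T = 27 °C + 273.15 = 300.15 K
P_n = kTB = 1.38×10⁻²³ × 300.15 × 5.09×10² = 2.11×10⁻¹⁸ W
In dBm: 10 log₁₀(2.11×10⁻¹⁸ / 10⁻³) = −146.8 dBm

−146.8 dBm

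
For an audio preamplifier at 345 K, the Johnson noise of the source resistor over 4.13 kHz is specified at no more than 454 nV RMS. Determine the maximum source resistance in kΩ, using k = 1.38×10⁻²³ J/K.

2.62 kΩ

Johnson–Nyquist: V_n = √(4kTRB) ⇒ R = V_n² / (4kTB)
4kTB = 4 × 1.38×10⁻²³ × 345 × 4.13×10³ = 7.87×10⁻¹⁷
R = (4.54×10⁻⁷)² / 7.87×10⁻¹⁷ = 2.62×10³ Ω = 2.62 kΩ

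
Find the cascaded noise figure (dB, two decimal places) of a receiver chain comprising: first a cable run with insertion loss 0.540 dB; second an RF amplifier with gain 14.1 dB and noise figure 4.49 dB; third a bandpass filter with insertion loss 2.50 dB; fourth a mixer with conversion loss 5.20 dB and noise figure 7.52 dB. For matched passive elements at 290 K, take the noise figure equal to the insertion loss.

Convert to linear (a loss of L dB is a gain of −L dB): F_i = 10^(NF_i/10), G_i = 10^(G_i,dB/10)
  Stage 1: F_1 = 10^(0.540/10) = 1.132, G_1 = 10^(−0.540/10) = 0.8831
  Stage 2: F_2 = 10^(4.49/10) = 2.812, G_2 = 10^(14.1/10) = 25.70
  Stage 3: F_3 = 10^(2.50/10) = 1.778, G_3 = 10^(−2.50/10) = 0.5623
  Stage 4: F_4 = 10^(7.52/10) = 5.649, G_4 = 10^(−5.20/10) = 0.3020
Friis cascade:
  F = 1.132 + (2.812 − 1)/0.8831 + (1.778 − 1)/22.70 + (5.649 − 1)/12.76 = 3.583
NF = 10 log₁₀(3.583) = 5.54 dB

5.54 dB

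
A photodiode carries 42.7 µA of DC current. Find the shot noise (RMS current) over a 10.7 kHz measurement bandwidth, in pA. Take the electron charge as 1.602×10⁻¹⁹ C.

I_n = √(2qI·B)
2qI·B = 2 × 1.602×10⁻¹⁹ × 4.27×10⁻⁵ × 1.07×10⁴ = 1.46×10⁻¹⁹ A²
I_n = √(1.46×10⁻¹⁹) = 3.83×10⁻¹⁰ A = 383 pA

383 pA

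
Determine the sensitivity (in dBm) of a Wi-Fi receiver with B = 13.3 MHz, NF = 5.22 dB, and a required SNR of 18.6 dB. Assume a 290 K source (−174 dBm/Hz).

−78.9 dBm

Sensitivity = −174 + 10 log₁₀(B) + NF + SNR_min
= −174 + 71.24 + 5.22 + 18.6
= −78.94 dBm → −78.9 dBm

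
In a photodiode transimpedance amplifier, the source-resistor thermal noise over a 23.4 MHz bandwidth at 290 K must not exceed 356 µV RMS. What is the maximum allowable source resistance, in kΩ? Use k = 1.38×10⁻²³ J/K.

338 kΩ

Johnson–Nyquist: V_n = √(4kTRB) ⇒ R = V_n² / (4kTB)
4kTB = 4 × 1.38×10⁻²³ × 290 × 2.34×10⁷ = 3.75×10⁻¹³
R = (3.56×10⁻⁴)² / 3.75×10⁻¹³ = 3.38×10⁵ Ω = 338 kΩ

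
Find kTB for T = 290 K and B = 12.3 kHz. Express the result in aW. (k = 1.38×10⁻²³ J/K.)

P_n = kTB = 1.38×10⁻²³ × 290 × 1.23×10⁴ = 4.92×10⁻¹⁷ W = 49.2 aW

49.2 aW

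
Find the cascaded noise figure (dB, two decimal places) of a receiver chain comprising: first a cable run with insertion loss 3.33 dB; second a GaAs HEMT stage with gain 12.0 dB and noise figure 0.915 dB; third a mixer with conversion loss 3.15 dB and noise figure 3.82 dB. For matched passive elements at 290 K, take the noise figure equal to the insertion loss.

4.55 dB

Convert to linear (a loss of L dB is a gain of −L dB): F_i = 10^(NF_i/10), G_i = 10^(G_i,dB/10)
  Stage 1: F_1 = 10^(3.33/10) = 2.153, G_1 = 10^(−3.33/10) = 0.4645
  Stage 2: F_2 = 10^(0.915/10) = 1.235, G_2 = 10^(12.0/10) = 15.85
  Stage 3: F_3 = 10^(3.82/10) = 2.410, G_3 = 10^(−3.15/10) = 0.4842
Friis cascade:
  F = 2.153 + (1.235 − 1)/0.4645 + (2.410 − 1)/7.362 = 2.849
NF = 10 log₁₀(2.849) = 4.55 dB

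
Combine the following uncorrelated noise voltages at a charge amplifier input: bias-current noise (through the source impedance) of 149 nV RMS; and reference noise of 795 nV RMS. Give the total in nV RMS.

Uncorrelated sources add in power (mean-square): V_tot = √(ΣV_i²)
V_tot = √[(1.49×10⁻⁷)² + (7.95×10⁻⁷)²] = 8.09×10⁻⁷ V = 809 nV

809 nV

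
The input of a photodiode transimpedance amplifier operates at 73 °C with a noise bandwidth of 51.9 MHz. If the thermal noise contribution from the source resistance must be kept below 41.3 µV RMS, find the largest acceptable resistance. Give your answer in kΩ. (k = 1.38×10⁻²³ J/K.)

T = 73 °C + 273.15 = 346.15 K
Johnson–Nyquist: V_n = √(4kTRB) ⇒ R = V_n² / (4kTB)
4kTB = 4 × 1.38×10⁻²³ × 346.15 × 5.19×10⁷ = 9.92×10⁻¹³
R = (4.13×10⁻⁵)² / 9.92×10⁻¹³ = 1.72×10³ Ω = 1.72 kΩ

1.72 kΩ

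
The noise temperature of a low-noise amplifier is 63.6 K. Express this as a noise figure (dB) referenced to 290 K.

0.861 dB

F = 1 + T_e/T₀ = 1 + 63.6/290 = 1.21931
NF = 10 log₁₀(1.21931) = 0.861 dB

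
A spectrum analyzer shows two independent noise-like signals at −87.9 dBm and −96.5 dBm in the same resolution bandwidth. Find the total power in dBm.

Convert to linear, add, convert back:
P₁ = 1.62×10⁻¹² W, P₂ = 2.24×10⁻¹³ W
P_tot = 1.85×10⁻¹² W → 10 log₁₀(P_tot / 10⁻³) = −87.3 dBm

−87.3 dBm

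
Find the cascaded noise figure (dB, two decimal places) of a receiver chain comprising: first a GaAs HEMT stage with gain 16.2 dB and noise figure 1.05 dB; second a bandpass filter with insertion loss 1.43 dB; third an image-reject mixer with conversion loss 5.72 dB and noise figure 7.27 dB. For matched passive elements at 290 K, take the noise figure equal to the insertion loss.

1.55 dB

Convert to linear (a loss of L dB is a gain of −L dB): F_i = 10^(NF_i/10), G_i = 10^(G_i,dB/10)
  Stage 1: F_1 = 10^(1.05/10) = 1.274, G_1 = 10^(16.2/10) = 41.69
  Stage 2: F_2 = 10^(1.43/10) = 1.390, G_2 = 10^(−1.43/10) = 0.7194
  Stage 3: F_3 = 10^(7.27/10) = 5.333, G_3 = 10^(−5.72/10) = 0.2679
Friis cascade:
  F = 1.274 + (1.390 − 1)/41.69 + (5.333 − 1)/29.99 = 1.427
NF = 10 log₁₀(1.427) = 1.55 dB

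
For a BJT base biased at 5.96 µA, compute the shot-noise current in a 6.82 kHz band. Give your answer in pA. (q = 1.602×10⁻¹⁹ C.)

I_n = √(2qI·B)
2qI·B = 2 × 1.602×10⁻¹⁹ × 5.96×10⁻⁶ × 6.82×10³ = 1.30×10⁻²⁰ A²
I_n = √(1.30×10⁻²⁰) = 1.14×10⁻¹⁰ A = 114 pA

114 pA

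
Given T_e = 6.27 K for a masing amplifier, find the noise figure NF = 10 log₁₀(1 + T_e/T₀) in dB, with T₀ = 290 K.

F = 1 + T_e/T₀ = 1 + 6.27/290 = 1.02162
NF = 10 log₁₀(1.02162) = 0.093 dB

0.093 dB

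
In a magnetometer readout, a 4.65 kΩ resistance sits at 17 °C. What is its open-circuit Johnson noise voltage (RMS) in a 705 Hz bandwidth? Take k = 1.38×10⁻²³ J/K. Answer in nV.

229 nV

T = 17 °C + 273.15 = 290.15 K
V_n = √(4kTRB)
4kTRB = 4 × 1.38×10⁻²³ × 290.15 × 4.65×10³ × 7.05×10² = 5.25×10⁻¹⁴ V²
V_n = √(5.25×10⁻¹⁴) = 2.29×10⁻⁷ V = 229 nV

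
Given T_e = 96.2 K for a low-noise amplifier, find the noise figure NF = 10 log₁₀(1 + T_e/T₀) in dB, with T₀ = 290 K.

1.24 dB

F = 1 + T_e/T₀ = 1 + 96.2/290 = 1.33172
NF = 10 log₁₀(1.33172) = 1.24 dB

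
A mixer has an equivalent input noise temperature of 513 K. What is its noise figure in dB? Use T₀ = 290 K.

F = 1 + T_e/T₀ = 1 + 513/290 = 2.76897
NF = 10 log₁₀(2.76897) = 4.42 dB

4.42 dB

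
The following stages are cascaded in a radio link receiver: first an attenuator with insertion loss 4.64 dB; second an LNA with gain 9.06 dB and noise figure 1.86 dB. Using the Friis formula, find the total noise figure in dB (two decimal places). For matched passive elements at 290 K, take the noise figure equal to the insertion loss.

6.50 dB

Convert to linear (a loss of L dB is a gain of −L dB): F_i = 10^(NF_i/10), G_i = 10^(G_i,dB/10)
  Stage 1: F_1 = 10^(4.64/10) = 2.911, G_1 = 10^(−4.64/10) = 0.3436
  Stage 2: F_2 = 10^(1.86/10) = 1.535, G_2 = 10^(9.06/10) = 8.054
Friis cascade:
  F = 2.911 + (1.535 − 1)/0.3436 = 4.467
NF = 10 log₁₀(4.467) = 6.50 dB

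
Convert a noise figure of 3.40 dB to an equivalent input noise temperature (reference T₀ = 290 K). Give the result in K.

F = 10^(3.40/10) = 2.18776
T_e = (F − 1)·T₀ = (2.18776 − 1) × 290 = 344 K

344 K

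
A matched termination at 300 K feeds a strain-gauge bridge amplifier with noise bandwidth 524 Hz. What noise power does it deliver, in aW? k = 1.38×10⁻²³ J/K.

P_n = kTB = 1.38×10⁻²³ × 300 × 5.24×10² = 2.17×10⁻¹⁸ W = 2.17 aW

2.17 aW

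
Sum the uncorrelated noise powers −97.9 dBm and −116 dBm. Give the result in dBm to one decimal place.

Convert to linear, add, convert back:
P₁ = 1.62×10⁻¹³ W, P₂ = 2.51×10⁻¹⁵ W
P_tot = 1.65×10⁻¹³ W → 10 log₁₀(P_tot / 10⁻³) = −97.8 dBm

−97.8 dBm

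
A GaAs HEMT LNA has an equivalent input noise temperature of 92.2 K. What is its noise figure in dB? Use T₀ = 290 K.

F = 1 + T_e/T₀ = 1 + 92.2/290 = 1.31793
NF = 10 log₁₀(1.31793) = 1.20 dB

1.20 dB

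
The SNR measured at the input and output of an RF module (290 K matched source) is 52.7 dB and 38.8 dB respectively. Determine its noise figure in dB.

13.9 dB

NF (dB) = SNR_in(dB) − SNR_out(dB) when the source is at T₀
NF = 52.7 − 38.8 = 13.9 dB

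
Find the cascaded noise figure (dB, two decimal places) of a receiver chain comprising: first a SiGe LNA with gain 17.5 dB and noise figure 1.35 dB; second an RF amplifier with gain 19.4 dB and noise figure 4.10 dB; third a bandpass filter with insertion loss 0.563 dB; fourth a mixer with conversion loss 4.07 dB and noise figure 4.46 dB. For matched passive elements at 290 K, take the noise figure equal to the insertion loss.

Convert to linear (a loss of L dB is a gain of −L dB): F_i = 10^(NF_i/10), G_i = 10^(G_i,dB/10)
  Stage 1: F_1 = 10^(1.35/10) = 1.365, G_1 = 10^(17.5/10) = 56.23
  Stage 2: F_2 = 10^(4.10/10) = 2.570, G_2 = 10^(19.4/10) = 87.10
  Stage 3: F_3 = 10^(0.563/10) = 1.138, G_3 = 10^(−0.563/10) = 0.8784
  Stage 4: F_4 = 10^(4.46/10) = 2.793, G_4 = 10^(−4.07/10) = 0.3917
Friis cascade:
  F = 1.365 + (2.570 − 1)/56.23 + (1.138 − 1)/4898 + (2.793 − 1)/4302 = 1.393
NF = 10 log₁₀(1.393) = 1.44 dB

1.44 dB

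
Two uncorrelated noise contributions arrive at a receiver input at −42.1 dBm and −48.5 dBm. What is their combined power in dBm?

Convert to linear, add, convert back:
P₁ = 6.17×10⁻⁸ W, P₂ = 1.41×10⁻⁸ W
P_tot = 7.58×10⁻⁸ W → 10 log₁₀(P_tot / 10⁻³) = −41.2 dBm

−41.2 dBm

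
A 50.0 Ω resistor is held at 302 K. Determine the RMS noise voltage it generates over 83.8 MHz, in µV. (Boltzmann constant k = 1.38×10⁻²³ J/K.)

V_n = √(4kTRB)
4kTRB = 4 × 1.38×10⁻²³ × 302 × 5.00×10¹ × 8.38×10⁷ = 6.98×10⁻¹¹ V²
V_n = √(6.98×10⁻¹¹) = 8.36×10⁻⁶ V = 8.36 µV

8.36 µV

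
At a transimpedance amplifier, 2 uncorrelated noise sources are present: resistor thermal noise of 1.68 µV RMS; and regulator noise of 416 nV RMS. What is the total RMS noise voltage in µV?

Uncorrelated sources add in power (mean-square): V_tot = √(ΣV_i²)
V_tot = √[(1.68×10⁻⁶)² + (4.16×10⁻⁷)²] = 1.73×10⁻⁶ V = 1.73 µV

1.73 µV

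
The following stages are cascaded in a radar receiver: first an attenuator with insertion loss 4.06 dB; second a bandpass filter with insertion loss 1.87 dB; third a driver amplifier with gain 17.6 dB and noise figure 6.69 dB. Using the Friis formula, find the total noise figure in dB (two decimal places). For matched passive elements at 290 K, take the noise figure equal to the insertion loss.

12.62 dB

Convert to linear (a loss of L dB is a gain of −L dB): F_i = 10^(NF_i/10), G_i = 10^(G_i,dB/10)
  Stage 1: F_1 = 10^(4.06/10) = 2.547, G_1 = 10^(−4.06/10) = 0.3926
  Stage 2: F_2 = 10^(1.87/10) = 1.538, G_2 = 10^(−1.87/10) = 0.6501
  Stage 3: F_3 = 10^(6.69/10) = 4.667, G_3 = 10^(17.6/10) = 57.54
Friis cascade:
  F = 2.547 + (1.538 − 1)/0.3926 + (4.667 − 1)/0.2553 = 18.28
NF = 10 log₁₀(18.28) = 12.62 dB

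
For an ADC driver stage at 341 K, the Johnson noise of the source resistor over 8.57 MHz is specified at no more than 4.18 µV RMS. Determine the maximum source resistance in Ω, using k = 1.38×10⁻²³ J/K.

Johnson–Nyquist: V_n = √(4kTRB) ⇒ R = V_n² / (4kTB)
4kTB = 4 × 1.38×10⁻²³ × 341 × 8.57×10⁶ = 1.61×10⁻¹³
R = (4.18×10⁻⁶)² / 1.61×10⁻¹³ = 1.08×10² Ω = 108 Ω

108 Ω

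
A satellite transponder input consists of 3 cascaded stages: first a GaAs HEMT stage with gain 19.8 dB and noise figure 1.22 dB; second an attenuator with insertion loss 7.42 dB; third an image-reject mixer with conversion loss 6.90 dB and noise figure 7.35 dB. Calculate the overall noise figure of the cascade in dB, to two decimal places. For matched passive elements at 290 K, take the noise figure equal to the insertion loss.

2.12 dB

Convert to linear (a loss of L dB is a gain of −L dB): F_i = 10^(NF_i/10), G_i = 10^(G_i,dB/10)
  Stage 1: F_1 = 10^(1.22/10) = 1.324, G_1 = 10^(19.8/10) = 95.50
  Stage 2: F_2 = 10^(7.42/10) = 5.521, G_2 = 10^(−7.42/10) = 0.1811
  Stage 3: F_3 = 10^(7.35/10) = 5.433, G_3 = 10^(−6.90/10) = 0.2042
Friis cascade:
  F = 1.324 + (5.521 − 1)/95.50 + (5.433 − 1)/17.30 = 1.628
NF = 10 log₁₀(1.628) = 2.12 dB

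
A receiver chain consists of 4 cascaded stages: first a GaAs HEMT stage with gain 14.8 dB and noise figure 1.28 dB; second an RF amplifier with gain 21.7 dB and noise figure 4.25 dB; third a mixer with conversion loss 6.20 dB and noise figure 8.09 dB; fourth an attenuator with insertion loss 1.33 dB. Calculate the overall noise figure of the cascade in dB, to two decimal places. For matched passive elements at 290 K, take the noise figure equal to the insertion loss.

1.46 dB

Convert to linear (a loss of L dB is a gain of −L dB): F_i = 10^(NF_i/10), G_i = 10^(G_i,dB/10)
  Stage 1: F_1 = 10^(1.28/10) = 1.343, G_1 = 10^(14.8/10) = 30.20
  Stage 2: F_2 = 10^(4.25/10) = 2.661, G_2 = 10^(21.7/10) = 147.9
  Stage 3: F_3 = 10^(8.09/10) = 6.442, G_3 = 10^(−6.20/10) = 0.2399
  Stage 4: F_4 = 10^(1.33/10) = 1.358, G_4 = 10^(−1.33/10) = 0.7362
Friis cascade:
  F = 1.343 + (2.661 − 1)/30.20 + (6.442 − 1)/4467 + (1.358 − 1)/1072 = 1.399
NF = 10 log₁₀(1.399) = 1.46 dB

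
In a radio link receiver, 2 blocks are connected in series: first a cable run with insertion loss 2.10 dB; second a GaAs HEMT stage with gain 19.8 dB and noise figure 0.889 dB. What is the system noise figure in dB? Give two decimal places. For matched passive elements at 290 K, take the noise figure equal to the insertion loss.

Convert to linear (a loss of L dB is a gain of −L dB): F_i = 10^(NF_i/10), G_i = 10^(G_i,dB/10)
  Stage 1: F_1 = 10^(2.10/10) = 1.622, G_1 = 10^(−2.10/10) = 0.6166
  Stage 2: F_2 = 10^(0.889/10) = 1.227, G_2 = 10^(19.8/10) = 95.50
Friis cascade:
  F = 1.622 + (1.227 − 1)/0.6166 = 1.990
NF = 10 log₁₀(1.990) = 2.99 dB

2.99 dB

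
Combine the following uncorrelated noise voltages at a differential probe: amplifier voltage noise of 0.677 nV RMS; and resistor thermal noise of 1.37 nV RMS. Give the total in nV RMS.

1.53 nV

Uncorrelated sources add in power (mean-square): V_tot = √(ΣV_i²)
V_tot = √[(6.77×10⁻¹⁰)² + (1.37×10⁻⁹)²] = 1.53×10⁻⁹ V = 1.53 nV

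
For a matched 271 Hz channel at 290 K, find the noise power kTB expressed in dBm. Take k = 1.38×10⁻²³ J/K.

P_n = kTB = 1.38×10⁻²³ × 290 × 2.71×10² = 1.08×10⁻¹⁸ W
In dBm: 10 log₁₀(1.08×10⁻¹⁸ / 10⁻³) = −149.6 dBm

−149.6 dBm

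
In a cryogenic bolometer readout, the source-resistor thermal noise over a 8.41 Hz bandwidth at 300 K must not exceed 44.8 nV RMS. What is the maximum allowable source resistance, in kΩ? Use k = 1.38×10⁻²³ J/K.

14.4 kΩ

Johnson–Nyquist: V_n = √(4kTRB) ⇒ R = V_n² / (4kTB)
4kTB = 4 × 1.38×10⁻²³ × 300 × 8.41×10⁰ = 1.39×10⁻¹⁹
R = (4.48×10⁻⁸)² / 1.39×10⁻¹⁹ = 1.44×10⁴ Ω = 14.4 kΩ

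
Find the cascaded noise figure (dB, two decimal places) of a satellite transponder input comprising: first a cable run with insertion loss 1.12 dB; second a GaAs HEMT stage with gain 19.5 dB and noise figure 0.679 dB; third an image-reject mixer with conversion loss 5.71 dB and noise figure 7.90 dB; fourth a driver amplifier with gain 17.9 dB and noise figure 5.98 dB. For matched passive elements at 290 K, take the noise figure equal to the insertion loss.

2.43 dB

Convert to linear (a loss of L dB is a gain of −L dB): F_i = 10^(NF_i/10), G_i = 10^(G_i,dB/10)
  Stage 1: F_1 = 10^(1.12/10) = 1.294, G_1 = 10^(−1.12/10) = 0.7727
  Stage 2: F_2 = 10^(0.679/10) = 1.169, G_2 = 10^(19.5/10) = 89.13
  Stage 3: F_3 = 10^(7.90/10) = 6.166, G_3 = 10^(−5.71/10) = 0.2685
  Stage 4: F_4 = 10^(5.98/10) = 3.963, G_4 = 10^(17.9/10) = 61.66
Friis cascade:
  F = 1.294 + (1.169 − 1)/0.7727 + (6.166 − 1)/68.87 + (3.963 − 1)/18.49 = 1.748
NF = 10 log₁₀(1.748) = 2.43 dB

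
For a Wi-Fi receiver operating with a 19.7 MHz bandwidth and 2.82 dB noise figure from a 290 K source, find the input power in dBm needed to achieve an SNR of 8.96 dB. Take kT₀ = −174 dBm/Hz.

−89.3 dBm

Sensitivity = −174 + 10 log₁₀(B) + NF + SNR_min
= −174 + 72.94 + 2.82 + 8.96
= −89.28 dBm → −89.3 dBm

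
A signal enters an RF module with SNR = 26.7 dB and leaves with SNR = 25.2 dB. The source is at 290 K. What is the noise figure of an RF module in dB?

NF (dB) = SNR_in(dB) − SNR_out(dB) when the source is at T₀
NF = 26.7 − 25.2 = 1.5 dB

1.5 dB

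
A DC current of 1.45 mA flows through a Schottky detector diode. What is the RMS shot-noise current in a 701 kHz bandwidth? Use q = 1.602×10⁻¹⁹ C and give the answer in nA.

I_n = √(2qI·B)
2qI·B = 2 × 1.602×10⁻¹⁹ × 1.45×10⁻³ × 7.01×10⁵ = 3.26×10⁻¹⁶ A²
I_n = √(3.26×10⁻¹⁶) = 1.80×10⁻⁸ A = 18.0 nA

18.0 nA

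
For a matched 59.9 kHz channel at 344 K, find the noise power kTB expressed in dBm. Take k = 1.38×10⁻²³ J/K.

−125.5 dBm

P_n = kTB = 1.38×10⁻²³ × 344 × 5.99×10⁴ = 2.84×10⁻¹⁶ W
In dBm: 10 log₁₀(2.84×10⁻¹⁶ / 10⁻³) = −125.5 dBm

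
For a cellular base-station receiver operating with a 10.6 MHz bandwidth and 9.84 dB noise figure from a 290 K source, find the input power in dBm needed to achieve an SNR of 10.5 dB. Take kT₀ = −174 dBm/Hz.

−83.4 dBm

Sensitivity = −174 + 10 log₁₀(B) + NF + SNR_min
= −174 + 70.25 + 9.84 + 10.5
= −83.41 dBm → −83.4 dBm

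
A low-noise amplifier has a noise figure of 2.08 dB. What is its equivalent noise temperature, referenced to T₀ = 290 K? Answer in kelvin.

178 K

F = 10^(2.08/10) = 1.61436
T_e = (F − 1)·T₀ = (1.61436 − 1) × 290 = 178 K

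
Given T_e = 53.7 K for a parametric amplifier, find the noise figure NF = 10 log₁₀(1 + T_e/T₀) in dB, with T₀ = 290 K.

0.738 dB

F = 1 + T_e/T₀ = 1 + 53.7/290 = 1.18517
NF = 10 log₁₀(1.18517) = 0.738 dB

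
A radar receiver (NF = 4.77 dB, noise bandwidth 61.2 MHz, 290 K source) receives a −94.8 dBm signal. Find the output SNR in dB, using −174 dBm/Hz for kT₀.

−3.4 dB

Noise floor: N = −174 + 10 log₁₀(B) + NF
10 log₁₀(6.12×10⁷) = 77.87 dB
N = −174 + 77.87 + 4.77 = −91.36 dBm
SNR = P_sig − N = −94.8 − (−91.36) = −3.44 dB → −3.4 dB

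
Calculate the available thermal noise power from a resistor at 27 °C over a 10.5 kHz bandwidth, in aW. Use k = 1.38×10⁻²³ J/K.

43.5 aW

T = 27 °C + 273.15 = 300.15 K
P_n = kTB = 1.38×10⁻²³ × 300.15 × 1.05×10⁴ = 4.35×10⁻¹⁷ W = 43.5 aW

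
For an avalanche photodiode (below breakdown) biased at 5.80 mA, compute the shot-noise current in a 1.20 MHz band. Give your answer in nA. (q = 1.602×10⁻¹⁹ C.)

I_n = √(2qI·B)
2qI·B = 2 × 1.602×10⁻¹⁹ × 5.80×10⁻³ × 1.20×10⁶ = 2.23×10⁻¹⁵ A²
I_n = √(2.23×10⁻¹⁵) = 4.72×10⁻⁸ A = 47.2 nA

47.2 nA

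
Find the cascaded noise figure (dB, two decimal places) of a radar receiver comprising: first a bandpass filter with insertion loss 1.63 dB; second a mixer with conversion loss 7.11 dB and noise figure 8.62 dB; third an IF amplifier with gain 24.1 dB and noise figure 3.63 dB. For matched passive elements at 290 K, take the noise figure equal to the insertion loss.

Convert to linear (a loss of L dB is a gain of −L dB): F_i = 10^(NF_i/10), G_i = 10^(G_i,dB/10)
  Stage 1: F_1 = 10^(1.63/10) = 1.455, G_1 = 10^(−1.63/10) = 0.6871
  Stage 2: F_2 = 10^(8.62/10) = 7.278, G_2 = 10^(−7.11/10) = 0.1945
  Stage 3: F_3 = 10^(3.63/10) = 2.307, G_3 = 10^(24.1/10) = 257.0
Friis cascade:
  F = 1.455 + (7.278 − 1)/0.6871 + (2.307 − 1)/0.1337 = 20.37
NF = 10 log₁₀(20.37) = 13.09 dB

13.09 dB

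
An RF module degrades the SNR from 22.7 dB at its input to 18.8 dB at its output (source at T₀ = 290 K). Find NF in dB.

3.9 dB

NF (dB) = SNR_in(dB) − SNR_out(dB) when the source is at T₀
NF = 22.7 − 18.8 = 3.9 dB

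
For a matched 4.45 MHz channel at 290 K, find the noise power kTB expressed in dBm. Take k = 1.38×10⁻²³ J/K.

P_n = kTB = 1.38×10⁻²³ × 290 × 4.45×10⁶ = 1.78×10⁻¹⁴ W
In dBm: 10 log₁₀(1.78×10⁻¹⁴ / 10⁻³) = −107.5 dBm

−107.5 dBm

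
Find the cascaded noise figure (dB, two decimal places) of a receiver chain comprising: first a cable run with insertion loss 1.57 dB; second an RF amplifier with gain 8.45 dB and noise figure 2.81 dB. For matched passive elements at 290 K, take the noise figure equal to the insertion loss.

Convert to linear (a loss of L dB is a gain of −L dB): F_i = 10^(NF_i/10), G_i = 10^(G_i,dB/10)
  Stage 1: F_1 = 10^(1.57/10) = 1.435, G_1 = 10^(−1.57/10) = 0.6966
  Stage 2: F_2 = 10^(2.81/10) = 1.910, G_2 = 10^(8.45/10) = 6.998
Friis cascade:
  F = 1.435 + (1.910 − 1)/0.6966 = 2.742
NF = 10 log₁₀(2.742) = 4.38 dB

4.38 dB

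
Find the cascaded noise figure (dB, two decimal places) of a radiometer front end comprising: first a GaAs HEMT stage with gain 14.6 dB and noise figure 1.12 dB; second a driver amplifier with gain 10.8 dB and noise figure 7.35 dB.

1.61 dB

Convert to linear (a loss of L dB is a gain of −L dB): F_i = 10^(NF_i/10), G_i = 10^(G_i,dB/10)
  Stage 1: F_1 = 10^(1.12/10) = 1.294, G_1 = 10^(14.6/10) = 28.84
  Stage 2: F_2 = 10^(7.35/10) = 5.433, G_2 = 10^(10.8/10) = 12.02
Friis cascade:
  F = 1.294 + (5.433 − 1)/28.84 = 1.448
NF = 10 log₁₀(1.448) = 1.61 dB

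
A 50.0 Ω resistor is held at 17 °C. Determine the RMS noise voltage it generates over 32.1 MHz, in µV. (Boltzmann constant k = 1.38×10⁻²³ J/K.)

T = 17 °C + 273.15 = 290.15 K
V_n = √(4kTRB)
4kTRB = 4 × 1.38×10⁻²³ × 290.15 × 5.00×10¹ × 3.21×10⁷ = 2.57×10⁻¹¹ V²
V_n = √(2.57×10⁻¹¹) = 5.07×10⁻⁶ V = 5.07 µV

5.07 µV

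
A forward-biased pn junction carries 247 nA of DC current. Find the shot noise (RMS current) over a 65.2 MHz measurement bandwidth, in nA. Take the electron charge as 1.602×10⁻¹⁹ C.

2.27 nA

I_n = √(2qI·B)
2qI·B = 2 × 1.602×10⁻¹⁹ × 2.47×10⁻⁷ × 6.52×10⁷ = 5.16×10⁻¹⁸ A²
I_n = √(5.16×10⁻¹⁸) = 2.27×10⁻⁹ A = 2.27 nA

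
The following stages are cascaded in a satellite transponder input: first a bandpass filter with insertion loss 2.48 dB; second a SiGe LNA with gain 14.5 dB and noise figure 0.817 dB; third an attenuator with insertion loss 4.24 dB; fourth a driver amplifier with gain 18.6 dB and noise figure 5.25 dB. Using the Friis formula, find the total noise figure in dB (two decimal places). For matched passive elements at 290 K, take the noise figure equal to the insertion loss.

Convert to linear (a loss of L dB is a gain of −L dB): F_i = 10^(NF_i/10), G_i = 10^(G_i,dB/10)
  Stage 1: F_1 = 10^(2.48/10) = 1.770, G_1 = 10^(−2.48/10) = 0.5649
  Stage 2: F_2 = 10^(0.817/10) = 1.207, G_2 = 10^(14.5/10) = 28.18
  Stage 3: F_3 = 10^(4.24/10) = 2.655, G_3 = 10^(−4.24/10) = 0.3767
  Stage 4: F_4 = 10^(5.25/10) = 3.350, G_4 = 10^(18.6/10) = 72.44
Friis cascade:
  F = 1.770 + (1.207 − 1)/0.5649 + (2.655 − 1)/15.92 + (3.350 − 1)/5.998 = 2.632
NF = 10 log₁₀(2.632) = 4.20 dB

4.20 dB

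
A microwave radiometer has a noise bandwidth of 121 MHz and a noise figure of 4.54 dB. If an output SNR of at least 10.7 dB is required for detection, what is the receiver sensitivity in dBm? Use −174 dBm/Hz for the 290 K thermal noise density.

−77.9 dBm

Sensitivity = −174 + 10 log₁₀(B) + NF + SNR_min
= −174 + 80.83 + 4.54 + 10.7
= −77.93 dBm → −77.9 dBm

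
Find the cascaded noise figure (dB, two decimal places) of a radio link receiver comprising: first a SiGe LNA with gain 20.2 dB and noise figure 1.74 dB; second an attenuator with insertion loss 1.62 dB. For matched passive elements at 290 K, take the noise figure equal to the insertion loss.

Convert to linear (a loss of L dB is a gain of −L dB): F_i = 10^(NF_i/10), G_i = 10^(G_i,dB/10)
  Stage 1: F_1 = 10^(1.74/10) = 1.493, G_1 = 10^(20.2/10) = 104.7
  Stage 2: F_2 = 10^(1.62/10) = 1.452, G_2 = 10^(−1.62/10) = 0.6887
Friis cascade:
  F = 1.493 + (1.452 − 1)/104.7 = 1.497
NF = 10 log₁₀(1.497) = 1.75 dB

1.75 dB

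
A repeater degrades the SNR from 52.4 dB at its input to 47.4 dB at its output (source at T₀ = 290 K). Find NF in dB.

5.0 dB

NF (dB) = SNR_in(dB) − SNR_out(dB) when the source is at T₀
NF = 52.4 − 47.4 = 5.0 dB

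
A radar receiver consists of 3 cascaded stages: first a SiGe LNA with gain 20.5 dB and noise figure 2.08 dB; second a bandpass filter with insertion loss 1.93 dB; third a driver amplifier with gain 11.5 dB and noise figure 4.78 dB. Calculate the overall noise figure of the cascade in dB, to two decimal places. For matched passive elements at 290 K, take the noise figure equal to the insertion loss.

Convert to linear (a loss of L dB is a gain of −L dB): F_i = 10^(NF_i/10), G_i = 10^(G_i,dB/10)
  Stage 1: F_1 = 10^(2.08/10) = 1.614, G_1 = 10^(20.5/10) = 112.2
  Stage 2: F_2 = 10^(1.93/10) = 1.560, G_2 = 10^(−1.93/10) = 0.6412
  Stage 3: F_3 = 10^(4.78/10) = 3.006, G_3 = 10^(11.5/10) = 14.13
Friis cascade:
  F = 1.614 + (1.560 − 1)/112.2 + (3.006 − 1)/71.94 = 1.647
NF = 10 log₁₀(1.647) = 2.17 dB

2.17 dB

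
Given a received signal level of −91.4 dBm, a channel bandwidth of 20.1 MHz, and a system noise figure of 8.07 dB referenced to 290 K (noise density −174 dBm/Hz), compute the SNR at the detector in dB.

1.5 dB

Noise floor: N = −174 + 10 log₁₀(B) + NF
10 log₁₀(2.01×10⁷) = 73.03 dB
N = −174 + 73.03 + 8.07 = −92.90 dBm
SNR = P_sig − N = −91.4 − (−92.90) = 1.50 dB → 1.5 dB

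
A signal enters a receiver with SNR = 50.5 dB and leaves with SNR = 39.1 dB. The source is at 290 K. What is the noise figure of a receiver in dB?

11.4 dB

NF (dB) = SNR_in(dB) − SNR_out(dB) when the source is at T₀
NF = 50.5 − 39.1 = 11.4 dB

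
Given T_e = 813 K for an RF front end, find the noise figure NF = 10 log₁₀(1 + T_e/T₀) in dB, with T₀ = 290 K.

5.80 dB

F = 1 + T_e/T₀ = 1 + 813/290 = 3.80345
NF = 10 log₁₀(3.80345) = 5.80 dB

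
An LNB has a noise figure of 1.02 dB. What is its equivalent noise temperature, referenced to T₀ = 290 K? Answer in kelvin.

76.8 K

F = 10^(1.02/10) = 1.26474
T_e = (F − 1)·T₀ = (1.26474 − 1) × 290 = 76.8 K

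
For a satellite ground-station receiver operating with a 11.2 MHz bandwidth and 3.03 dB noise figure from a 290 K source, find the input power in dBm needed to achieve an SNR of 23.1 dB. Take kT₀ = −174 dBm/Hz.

−77.4 dBm

Sensitivity = −174 + 10 log₁₀(B) + NF + SNR_min
= −174 + 70.49 + 3.03 + 23.1
= −77.38 dBm → −77.4 dBm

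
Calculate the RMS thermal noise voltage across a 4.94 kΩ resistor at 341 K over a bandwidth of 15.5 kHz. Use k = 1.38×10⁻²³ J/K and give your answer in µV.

V_n = √(4kTRB)
4kTRB = 4 × 1.38×10⁻²³ × 341 × 4.94×10³ × 1.55×10⁴ = 1.44×10⁻¹² V²
V_n = √(1.44×10⁻¹²) = 1.20×10⁻⁶ V = 1.20 µV

1.20 µV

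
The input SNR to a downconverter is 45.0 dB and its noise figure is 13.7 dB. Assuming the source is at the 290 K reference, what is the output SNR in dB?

By definition F = SNR_in/SNR_out, so in dB: SNR_out = SNR_in − NF
SNR_out = 45.0 − 13.7 = 31.3 dB

31.3 dB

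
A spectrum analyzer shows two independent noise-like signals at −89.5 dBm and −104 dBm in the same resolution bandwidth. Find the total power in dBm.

Convert to linear, add, convert back:
P₁ = 1.12×10⁻¹² W, P₂ = 3.98×10⁻¹⁴ W
P_tot = 1.16×10⁻¹² W → 10 log₁₀(P_tot / 10⁻³) = −89.3 dBm

−89.3 dBm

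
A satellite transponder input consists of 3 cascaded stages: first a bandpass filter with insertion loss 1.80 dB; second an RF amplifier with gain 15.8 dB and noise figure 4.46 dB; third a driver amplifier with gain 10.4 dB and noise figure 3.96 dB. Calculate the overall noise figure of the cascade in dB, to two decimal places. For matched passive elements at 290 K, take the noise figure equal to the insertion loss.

6.32 dB

Convert to linear (a loss of L dB is a gain of −L dB): F_i = 10^(NF_i/10), G_i = 10^(G_i,dB/10)
  Stage 1: F_1 = 10^(1.80/10) = 1.514, G_1 = 10^(−1.80/10) = 0.6607
  Stage 2: F_2 = 10^(4.46/10) = 2.793, G_2 = 10^(15.8/10) = 38.02
  Stage 3: F_3 = 10^(3.96/10) = 2.489, G_3 = 10^(10.4/10) = 10.96
Friis cascade:
  F = 1.514 + (2.793 − 1)/0.6607 + (2.489 − 1)/25.12 = 4.286
NF = 10 log₁₀(4.286) = 6.32 dB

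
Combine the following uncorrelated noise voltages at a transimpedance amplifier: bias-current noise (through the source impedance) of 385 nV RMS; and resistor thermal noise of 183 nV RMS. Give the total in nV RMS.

426 nV

Uncorrelated sources add in power (mean-square): V_tot = √(ΣV_i²)
V_tot = √[(3.85×10⁻⁷)² + (1.83×10⁻⁷)²] = 4.26×10⁻⁷ V = 426 nV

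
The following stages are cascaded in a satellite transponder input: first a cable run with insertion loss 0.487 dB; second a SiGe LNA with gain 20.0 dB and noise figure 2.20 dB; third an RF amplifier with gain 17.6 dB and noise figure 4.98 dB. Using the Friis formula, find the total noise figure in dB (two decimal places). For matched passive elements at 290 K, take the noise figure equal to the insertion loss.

Convert to linear (a loss of L dB is a gain of −L dB): F_i = 10^(NF_i/10), G_i = 10^(G_i,dB/10)
  Stage 1: F_1 = 10^(0.487/10) = 1.119, G_1 = 10^(−0.487/10) = 0.8939
  Stage 2: F_2 = 10^(2.20/10) = 1.660, G_2 = 10^(20.0/10) = 100.0
  Stage 3: F_3 = 10^(4.98/10) = 3.148, G_3 = 10^(17.6/10) = 57.54
Friis cascade:
  F = 1.119 + (1.660 − 1)/0.8939 + (3.148 − 1)/89.39 = 1.881
NF = 10 log₁₀(1.881) = 2.74 dB

2.74 dB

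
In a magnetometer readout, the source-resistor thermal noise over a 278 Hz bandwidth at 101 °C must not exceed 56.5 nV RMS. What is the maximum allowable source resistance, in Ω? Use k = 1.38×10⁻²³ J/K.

T = 101 °C + 273.15 = 374.15 K
Johnson–Nyquist: V_n = √(4kTRB) ⇒ R = V_n² / (4kTB)
4kTB = 4 × 1.38×10⁻²³ × 374.15 × 2.78×10² = 5.74×10⁻¹⁸
R = (5.65×10⁻⁸)² / 5.74×10⁻¹⁸ = 5.56×10² Ω = 556 Ω

556 Ω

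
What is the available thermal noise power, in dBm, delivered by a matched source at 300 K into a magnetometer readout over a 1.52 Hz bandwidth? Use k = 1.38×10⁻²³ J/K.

P_n = kTB = 1.38×10⁻²³ × 300 × 1.52×10⁰ = 6.29×10⁻²¹ W
In dBm: 10 log₁₀(6.29×10⁻²¹ / 10⁻³) = −172.0 dBm

−172.0 dBm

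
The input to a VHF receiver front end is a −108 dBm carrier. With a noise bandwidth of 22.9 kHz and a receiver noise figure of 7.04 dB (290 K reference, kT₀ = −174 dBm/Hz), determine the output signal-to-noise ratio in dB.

Noise floor: N = −174 + 10 log₁₀(B) + NF
10 log₁₀(2.29×10⁴) = 43.6 dB
N = −174 + 43.6 + 7.04 = −123.36 dBm
SNR = P_sig − N = −108 − (−123.36) = 15.36 dB → 15.4 dB

15.4 dB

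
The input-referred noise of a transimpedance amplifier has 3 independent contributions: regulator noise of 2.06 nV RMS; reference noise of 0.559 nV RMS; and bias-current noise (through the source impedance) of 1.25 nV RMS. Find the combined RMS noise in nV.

Uncorrelated sources add in power (mean-square): V_tot = √(ΣV_i²)
V_tot = √[(2.06×10⁻⁹)² + (5.59×10⁻¹⁰)² + (1.25×10⁻⁹)²] = 2.47×10⁻⁹ V = 2.47 nV

2.47 nV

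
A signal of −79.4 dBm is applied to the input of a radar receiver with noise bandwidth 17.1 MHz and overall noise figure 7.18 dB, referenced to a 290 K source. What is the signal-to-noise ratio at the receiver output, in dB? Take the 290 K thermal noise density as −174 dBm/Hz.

15.1 dB

Noise floor: N = −174 + 10 log₁₀(B) + NF
10 log₁₀(1.71×10⁷) = 72.33 dB
N = −174 + 72.33 + 7.18 = −94.49 dBm
SNR = P_sig − N = −79.4 − (−94.49) = 15.09 dB → 15.1 dB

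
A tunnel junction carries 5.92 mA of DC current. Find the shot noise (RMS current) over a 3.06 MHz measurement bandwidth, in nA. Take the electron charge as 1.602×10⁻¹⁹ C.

76.2 nA

I_n = √(2qI·B)
2qI·B = 2 × 1.602×10⁻¹⁹ × 5.92×10⁻³ × 3.06×10⁶ = 5.80×10⁻¹⁵ A²
I_n = √(5.80×10⁻¹⁵) = 7.62×10⁻⁸ A = 76.2 nA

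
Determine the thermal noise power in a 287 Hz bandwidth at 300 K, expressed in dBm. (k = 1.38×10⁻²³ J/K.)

P_n = kTB = 1.38×10⁻²³ × 300 × 2.87×10² = 1.19×10⁻¹⁸ W
In dBm: 10 log₁₀(1.19×10⁻¹⁸ / 10⁻³) = −149.3 dBm

−149.3 dBm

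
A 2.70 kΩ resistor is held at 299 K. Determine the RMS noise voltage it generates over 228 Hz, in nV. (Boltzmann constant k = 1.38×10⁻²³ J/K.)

V_n = √(4kTRB)
4kTRB = 4 × 1.38×10⁻²³ × 299 × 2.70×10³ × 2.28×10² = 1.02×10⁻¹⁴ V²
V_n = √(1.02×10⁻¹⁴) = 1.01×10⁻⁷ V = 101 nV

101 nV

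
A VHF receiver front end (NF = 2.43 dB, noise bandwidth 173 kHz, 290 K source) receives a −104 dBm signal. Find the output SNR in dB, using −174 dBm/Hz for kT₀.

Noise floor: N = −174 + 10 log₁₀(B) + NF
10 log₁₀(1.73×10⁵) = 52.38 dB
N = −174 + 52.38 + 2.43 = −119.19 dBm
SNR = P_sig − N = −104 − (−119.19) = 15.19 dB → 15.2 dB

15.2 dB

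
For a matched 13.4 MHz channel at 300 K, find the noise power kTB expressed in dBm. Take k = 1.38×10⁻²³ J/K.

P_n = kTB = 1.38×10⁻²³ × 300 × 1.34×10⁷ = 5.55×10⁻¹⁴ W
In dBm: 10 log₁₀(5.55×10⁻¹⁴ / 10⁻³) = −102.6 dBm

−102.6 dBm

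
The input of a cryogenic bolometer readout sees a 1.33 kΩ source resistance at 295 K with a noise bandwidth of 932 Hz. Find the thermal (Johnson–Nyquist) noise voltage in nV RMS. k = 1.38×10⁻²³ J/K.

V_n = √(4kTRB)
4kTRB = 4 × 1.38×10⁻²³ × 295 × 1.33×10³ × 9.32×10² = 2.02×10⁻¹⁴ V²
V_n = √(2.02×10⁻¹⁴) = 1.42×10⁻⁷ V = 142 nV

142 nV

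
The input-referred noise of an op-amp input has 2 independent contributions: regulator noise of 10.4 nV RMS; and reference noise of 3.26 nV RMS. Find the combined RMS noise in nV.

10.9 nV

Uncorrelated sources add in power (mean-square): V_tot = √(ΣV_i²)
V_tot = √[(1.04×10⁻⁸)² + (3.26×10⁻⁹)²] = 1.09×10⁻⁸ V = 10.9 nV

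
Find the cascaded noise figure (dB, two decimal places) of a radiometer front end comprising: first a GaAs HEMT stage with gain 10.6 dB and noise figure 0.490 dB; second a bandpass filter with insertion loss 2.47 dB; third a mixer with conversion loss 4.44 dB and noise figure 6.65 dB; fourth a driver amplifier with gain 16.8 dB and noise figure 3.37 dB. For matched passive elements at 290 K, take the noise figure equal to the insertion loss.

Convert to linear (a loss of L dB is a gain of −L dB): F_i = 10^(NF_i/10), G_i = 10^(G_i,dB/10)
  Stage 1: F_1 = 10^(0.490/10) = 1.119, G_1 = 10^(10.6/10) = 11.48
  Stage 2: F_2 = 10^(2.47/10) = 1.766, G_2 = 10^(−2.47/10) = 0.5662
  Stage 3: F_3 = 10^(6.65/10) = 4.624, G_3 = 10^(−4.44/10) = 0.3597
  Stage 4: F_4 = 10^(3.37/10) = 2.173, G_4 = 10^(16.8/10) = 47.86
Friis cascade:
  F = 1.119 + (1.766 − 1)/11.48 + (4.624 − 1)/6.501 + (2.173 − 1)/2.339 = 2.245
NF = 10 log₁₀(2.245) = 3.51 dB

3.51 dB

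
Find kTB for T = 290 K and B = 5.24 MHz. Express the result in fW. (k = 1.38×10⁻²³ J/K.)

P_n = kTB = 1.38×10⁻²³ × 290 × 5.24×10⁶ = 2.10×10⁻¹⁴ W = 21.0 fW

21.0 fW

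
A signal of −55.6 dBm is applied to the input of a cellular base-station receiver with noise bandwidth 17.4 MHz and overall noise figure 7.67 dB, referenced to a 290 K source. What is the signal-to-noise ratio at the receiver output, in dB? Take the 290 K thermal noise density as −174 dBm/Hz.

Noise floor: N = −174 + 10 log₁₀(B) + NF
10 log₁₀(1.74×10⁷) = 72.41 dB
N = −174 + 72.41 + 7.67 = −93.92 dBm
SNR = P_sig − N = −55.6 − (−93.92) = 38.32 dB → 38.3 dB

38.3 dB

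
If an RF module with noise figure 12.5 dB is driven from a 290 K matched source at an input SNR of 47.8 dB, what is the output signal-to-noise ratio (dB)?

35.3 dB

By definition F = SNR_in/SNR_out, so in dB: SNR_out = SNR_in − NF
SNR_out = 47.8 − 12.5 = 35.3 dB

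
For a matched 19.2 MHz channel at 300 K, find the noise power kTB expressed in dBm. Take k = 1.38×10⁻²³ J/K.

−101.0 dBm

P_n = kTB = 1.38×10⁻²³ × 300 × 1.92×10⁷ = 7.95×10⁻¹⁴ W
In dBm: 10 log₁₀(7.95×10⁻¹⁴ / 10⁻³) = −101.0 dBm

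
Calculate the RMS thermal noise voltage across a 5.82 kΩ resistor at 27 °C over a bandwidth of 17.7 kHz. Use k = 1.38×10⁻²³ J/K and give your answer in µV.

1.31 µV

T = 27 °C + 273.15 = 300.15 K
V_n = √(4kTRB)
4kTRB = 4 × 1.38×10⁻²³ × 300.15 × 5.82×10³ × 1.77×10⁴ = 1.71×10⁻¹² V²
V_n = √(1.71×10⁻¹²) = 1.31×10⁻⁶ V = 1.31 µV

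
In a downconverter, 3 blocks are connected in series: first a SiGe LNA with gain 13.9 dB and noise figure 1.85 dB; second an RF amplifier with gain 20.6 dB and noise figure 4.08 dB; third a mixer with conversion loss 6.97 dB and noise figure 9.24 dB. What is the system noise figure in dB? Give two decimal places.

Convert to linear (a loss of L dB is a gain of −L dB): F_i = 10^(NF_i/10), G_i = 10^(G_i,dB/10)
  Stage 1: F_1 = 10^(1.85/10) = 1.531, G_1 = 10^(13.9/10) = 24.55
  Stage 2: F_2 = 10^(4.08/10) = 2.559, G_2 = 10^(20.6/10) = 114.8
  Stage 3: F_3 = 10^(9.24/10) = 8.395, G_3 = 10^(−6.97/10) = 0.2009
Friis cascade:
  F = 1.531 + (2.559 − 1)/24.55 + (8.395 − 1)/2818 = 1.597
NF = 10 log₁₀(1.597) = 2.03 dB

2.03 dB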